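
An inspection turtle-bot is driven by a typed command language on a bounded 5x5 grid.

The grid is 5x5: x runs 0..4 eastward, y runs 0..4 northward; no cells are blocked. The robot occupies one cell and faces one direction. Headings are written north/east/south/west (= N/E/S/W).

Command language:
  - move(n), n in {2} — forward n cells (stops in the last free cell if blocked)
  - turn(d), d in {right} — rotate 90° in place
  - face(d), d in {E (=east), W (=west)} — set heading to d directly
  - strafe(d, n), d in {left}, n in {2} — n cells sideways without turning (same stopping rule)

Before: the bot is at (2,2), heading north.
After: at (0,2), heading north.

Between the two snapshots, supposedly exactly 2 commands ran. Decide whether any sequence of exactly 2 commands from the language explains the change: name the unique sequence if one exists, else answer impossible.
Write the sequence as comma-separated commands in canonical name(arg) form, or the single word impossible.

strafe(left, 2), strafe(left, 2)

key: the second strafe(left, 2) runs into the grid edge before its full distance
start: at (2,2), heading north
1. strafe(left, 2) → at (0,2), heading north
2. strafe(left, 2) → at (0,2), heading north
uniquely the one of 25 2-step routes that fits.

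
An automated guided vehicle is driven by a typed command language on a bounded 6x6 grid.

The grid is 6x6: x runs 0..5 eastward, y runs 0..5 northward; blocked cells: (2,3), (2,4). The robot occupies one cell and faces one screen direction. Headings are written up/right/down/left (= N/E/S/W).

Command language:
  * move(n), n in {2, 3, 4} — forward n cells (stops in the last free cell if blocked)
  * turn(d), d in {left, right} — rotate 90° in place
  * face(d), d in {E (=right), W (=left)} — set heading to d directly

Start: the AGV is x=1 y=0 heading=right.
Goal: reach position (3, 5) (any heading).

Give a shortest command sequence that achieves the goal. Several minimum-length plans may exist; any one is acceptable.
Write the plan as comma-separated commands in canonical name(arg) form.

begin: x=1 y=0 heading=right
[1] after move(2): x=3 y=0 heading=right
[2] after turn(left): x=3 y=0 heading=up
[3] after move(2): x=3 y=2 heading=up
[4] after move(4): x=3 y=5 heading=up
no 3-step plan works, so 4 is optimal.

move(2), turn(left), move(2), move(4)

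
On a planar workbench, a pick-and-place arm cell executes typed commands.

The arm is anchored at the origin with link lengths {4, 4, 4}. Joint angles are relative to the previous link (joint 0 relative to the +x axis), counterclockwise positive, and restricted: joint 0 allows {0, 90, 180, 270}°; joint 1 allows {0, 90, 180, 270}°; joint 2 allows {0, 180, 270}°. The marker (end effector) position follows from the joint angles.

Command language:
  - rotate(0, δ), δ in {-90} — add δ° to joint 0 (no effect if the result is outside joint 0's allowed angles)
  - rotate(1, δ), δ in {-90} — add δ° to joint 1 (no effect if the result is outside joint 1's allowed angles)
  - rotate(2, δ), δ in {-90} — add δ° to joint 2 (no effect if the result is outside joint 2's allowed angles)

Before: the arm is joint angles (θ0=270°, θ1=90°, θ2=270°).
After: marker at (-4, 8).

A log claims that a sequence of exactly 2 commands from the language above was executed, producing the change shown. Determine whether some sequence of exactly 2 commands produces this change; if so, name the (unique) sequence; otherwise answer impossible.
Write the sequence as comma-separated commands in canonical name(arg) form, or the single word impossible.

t0: joint angles (θ0=270°, θ1=90°, θ2=270°)
t=1 rotate(0, -90) ⇒ joint angles (θ0=180°, θ1=90°, θ2=270°)
t=2 rotate(0, -90) ⇒ joint angles (θ0=90°, θ1=90°, θ2=270°)
no rival 2-sequence matches.

rotate(0, -90), rotate(0, -90)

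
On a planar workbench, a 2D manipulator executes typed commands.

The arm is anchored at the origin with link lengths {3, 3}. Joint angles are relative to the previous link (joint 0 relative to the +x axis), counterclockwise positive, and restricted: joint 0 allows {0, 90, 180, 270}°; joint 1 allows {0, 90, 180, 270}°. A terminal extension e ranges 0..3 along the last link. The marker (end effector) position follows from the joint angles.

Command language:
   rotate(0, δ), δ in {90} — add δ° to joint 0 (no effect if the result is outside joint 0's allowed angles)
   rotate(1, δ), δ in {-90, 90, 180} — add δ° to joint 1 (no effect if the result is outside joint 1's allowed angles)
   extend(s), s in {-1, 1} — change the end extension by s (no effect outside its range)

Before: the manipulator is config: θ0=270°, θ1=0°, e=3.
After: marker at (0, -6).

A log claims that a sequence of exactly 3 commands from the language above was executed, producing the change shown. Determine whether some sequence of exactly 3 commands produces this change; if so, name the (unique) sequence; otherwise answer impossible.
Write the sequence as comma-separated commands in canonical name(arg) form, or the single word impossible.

extend(-1), extend(-1), extend(-1)

from: config: θ0=270°, θ1=0°, e=3
1. extend(-1) → config: θ0=270°, θ1=0°, e=2
2. extend(-1) → config: θ0=270°, θ1=0°, e=1
3. extend(-1) → config: θ0=270°, θ1=0°, e=0
no rival 3-sequence matches.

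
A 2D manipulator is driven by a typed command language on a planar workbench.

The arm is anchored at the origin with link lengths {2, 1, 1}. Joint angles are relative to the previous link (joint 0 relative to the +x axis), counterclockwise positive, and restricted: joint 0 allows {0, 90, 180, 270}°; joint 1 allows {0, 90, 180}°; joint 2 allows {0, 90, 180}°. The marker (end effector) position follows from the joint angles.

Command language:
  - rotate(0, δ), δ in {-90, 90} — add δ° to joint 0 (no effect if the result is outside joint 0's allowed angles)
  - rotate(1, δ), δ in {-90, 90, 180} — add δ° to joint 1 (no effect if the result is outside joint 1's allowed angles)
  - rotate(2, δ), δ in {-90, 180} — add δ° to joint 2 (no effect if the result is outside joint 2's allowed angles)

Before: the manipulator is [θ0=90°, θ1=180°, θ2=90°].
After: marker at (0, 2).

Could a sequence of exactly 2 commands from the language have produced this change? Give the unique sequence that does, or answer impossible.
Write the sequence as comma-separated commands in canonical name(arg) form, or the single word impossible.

key: running rotate(2, 180) before rotate(2, -90) would end elsewhere — order is forced
from: [θ0=90°, θ1=180°, θ2=90°]
[1] after rotate(2, -90): [θ0=90°, θ1=180°, θ2=0°]
[2] after rotate(2, 180): [θ0=90°, θ1=180°, θ2=180°]
uniquely the one of 49 2-step routes that fits.

rotate(2, -90), rotate(2, 180)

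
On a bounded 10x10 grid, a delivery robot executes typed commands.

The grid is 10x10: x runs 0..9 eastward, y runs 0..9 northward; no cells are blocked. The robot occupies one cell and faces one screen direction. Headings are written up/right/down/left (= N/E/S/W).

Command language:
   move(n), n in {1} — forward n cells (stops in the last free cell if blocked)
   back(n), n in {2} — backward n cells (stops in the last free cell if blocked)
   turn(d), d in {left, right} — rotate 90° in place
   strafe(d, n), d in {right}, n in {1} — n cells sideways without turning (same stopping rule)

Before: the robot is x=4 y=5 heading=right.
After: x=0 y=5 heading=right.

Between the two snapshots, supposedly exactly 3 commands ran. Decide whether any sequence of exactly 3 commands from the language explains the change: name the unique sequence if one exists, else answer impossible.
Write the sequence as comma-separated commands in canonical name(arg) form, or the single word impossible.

back(2), back(2), back(2)

key: the third back(2) runs into the grid edge before its full distance
t0: x=4 y=5 heading=right
t=1 back(2) ⇒ x=2 y=5 heading=right
t=2 back(2) ⇒ x=0 y=5 heading=right
t=3 back(2) ⇒ x=0 y=5 heading=right
all 125 alternatives checked — unique.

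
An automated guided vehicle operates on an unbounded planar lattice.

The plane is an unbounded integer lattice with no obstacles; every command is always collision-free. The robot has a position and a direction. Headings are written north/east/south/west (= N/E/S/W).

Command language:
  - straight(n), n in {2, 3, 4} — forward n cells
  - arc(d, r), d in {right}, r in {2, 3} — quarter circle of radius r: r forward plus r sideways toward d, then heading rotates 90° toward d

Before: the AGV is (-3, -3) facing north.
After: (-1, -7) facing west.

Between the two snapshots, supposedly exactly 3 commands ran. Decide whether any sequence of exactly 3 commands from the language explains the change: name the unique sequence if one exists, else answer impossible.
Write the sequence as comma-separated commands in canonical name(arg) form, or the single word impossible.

key: running arc(right, 3) before arc(right, 2) would end elsewhere — order is forced
from: (-3, -3) facing north
1. arc(right, 2) → (-1, -1) facing east
2. arc(right, 3) → (2, -4) facing south
3. arc(right, 3) → (-1, -7) facing west
all 125 alternatives checked — unique.

arc(right, 2), arc(right, 3), arc(right, 3)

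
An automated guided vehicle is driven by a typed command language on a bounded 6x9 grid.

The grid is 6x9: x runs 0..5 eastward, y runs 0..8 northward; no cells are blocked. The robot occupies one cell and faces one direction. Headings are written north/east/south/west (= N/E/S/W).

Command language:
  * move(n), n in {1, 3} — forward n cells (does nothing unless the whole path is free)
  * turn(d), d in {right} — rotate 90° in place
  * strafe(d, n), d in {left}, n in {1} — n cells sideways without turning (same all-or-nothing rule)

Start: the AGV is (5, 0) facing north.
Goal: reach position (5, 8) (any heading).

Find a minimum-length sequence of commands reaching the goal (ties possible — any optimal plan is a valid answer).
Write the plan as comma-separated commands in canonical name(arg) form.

move(1), move(1), move(3), move(3)

initial: (5, 0) facing north
step 1 (move(1)): (5, 1) facing north
step 2 (move(1)): (5, 2) facing north
step 3 (move(3)): (5, 5) facing north
step 4 (move(3)): (5, 8) facing north
no 3-step plan works, so 4 is optimal.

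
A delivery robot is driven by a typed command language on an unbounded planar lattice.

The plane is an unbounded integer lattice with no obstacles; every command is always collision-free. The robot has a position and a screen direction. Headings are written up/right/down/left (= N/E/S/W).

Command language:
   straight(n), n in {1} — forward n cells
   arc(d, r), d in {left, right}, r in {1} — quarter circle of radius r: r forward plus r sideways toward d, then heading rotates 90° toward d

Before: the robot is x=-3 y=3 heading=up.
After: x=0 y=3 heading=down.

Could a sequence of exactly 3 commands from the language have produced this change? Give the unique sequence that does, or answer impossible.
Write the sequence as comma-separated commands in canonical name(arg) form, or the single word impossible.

key: position moved to (0,3) AND the heading swung to S — translation plus rotation needed
from: x=-3 y=3 heading=up
1. arc(right, 1) → x=-2 y=4 heading=right
2. straight(1) → x=-1 y=4 heading=right
3. arc(right, 1) → x=0 y=3 heading=down
no other 3-command option fits: unique.

arc(right, 1), straight(1), arc(right, 1)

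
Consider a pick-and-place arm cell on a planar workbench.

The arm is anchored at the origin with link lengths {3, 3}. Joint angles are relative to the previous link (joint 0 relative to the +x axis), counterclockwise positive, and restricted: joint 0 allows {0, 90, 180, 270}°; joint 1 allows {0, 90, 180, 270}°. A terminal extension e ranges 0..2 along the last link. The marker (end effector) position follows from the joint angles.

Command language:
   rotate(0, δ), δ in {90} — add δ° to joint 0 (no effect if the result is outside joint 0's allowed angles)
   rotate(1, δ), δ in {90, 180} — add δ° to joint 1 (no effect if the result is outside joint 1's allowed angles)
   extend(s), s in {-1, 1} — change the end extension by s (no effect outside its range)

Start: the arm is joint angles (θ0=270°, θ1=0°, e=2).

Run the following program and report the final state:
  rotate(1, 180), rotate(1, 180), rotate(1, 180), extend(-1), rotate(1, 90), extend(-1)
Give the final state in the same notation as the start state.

joint angles (θ0=270°, θ1=270°, e=0)

start: joint angles (θ0=270°, θ1=0°, e=2)
1. rotate(1, 180) → joint angles (θ0=270°, θ1=180°, e=2)
2. rotate(1, 180) → joint angles (θ0=270°, θ1=0°, e=2)
3. rotate(1, 180) → joint angles (θ0=270°, θ1=180°, e=2)
4. extend(-1) → joint angles (θ0=270°, θ1=180°, e=1)
5. rotate(1, 90) → joint angles (θ0=270°, θ1=270°, e=1)
6. extend(-1) → joint angles (θ0=270°, θ1=270°, e=0)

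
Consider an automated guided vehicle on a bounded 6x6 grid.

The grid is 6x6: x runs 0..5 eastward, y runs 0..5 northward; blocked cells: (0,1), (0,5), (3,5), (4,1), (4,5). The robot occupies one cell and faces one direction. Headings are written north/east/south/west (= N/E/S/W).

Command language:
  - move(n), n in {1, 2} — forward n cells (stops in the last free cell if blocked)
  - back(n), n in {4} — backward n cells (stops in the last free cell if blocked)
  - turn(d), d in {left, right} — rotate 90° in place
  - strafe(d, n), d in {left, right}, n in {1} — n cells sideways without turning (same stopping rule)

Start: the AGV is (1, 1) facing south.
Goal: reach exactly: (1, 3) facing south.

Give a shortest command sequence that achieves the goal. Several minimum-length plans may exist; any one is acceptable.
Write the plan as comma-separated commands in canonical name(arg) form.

start: (1, 1) facing south
1. back(4) → (1, 5) facing south
2. move(2) → (1, 3) facing south
nothing shorter than 2 reaches the goal.

back(4), move(2)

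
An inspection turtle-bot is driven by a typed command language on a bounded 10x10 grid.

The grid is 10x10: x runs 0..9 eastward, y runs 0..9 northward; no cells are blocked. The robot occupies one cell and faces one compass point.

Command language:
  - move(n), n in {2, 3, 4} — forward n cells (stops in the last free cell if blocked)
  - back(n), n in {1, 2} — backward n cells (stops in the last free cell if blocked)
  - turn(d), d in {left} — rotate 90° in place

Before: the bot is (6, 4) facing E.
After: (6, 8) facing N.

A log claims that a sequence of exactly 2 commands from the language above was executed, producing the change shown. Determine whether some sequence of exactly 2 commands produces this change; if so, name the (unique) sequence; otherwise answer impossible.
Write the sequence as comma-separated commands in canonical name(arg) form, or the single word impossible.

turn(left), move(4)

key: position moved to (6,8) AND the heading swung to N — translation plus rotation needed
initial: (6, 4) facing E
step 1 (turn(left)): (6, 4) facing N
step 2 (move(4)): (6, 8) facing N
no rival 2-sequence matches.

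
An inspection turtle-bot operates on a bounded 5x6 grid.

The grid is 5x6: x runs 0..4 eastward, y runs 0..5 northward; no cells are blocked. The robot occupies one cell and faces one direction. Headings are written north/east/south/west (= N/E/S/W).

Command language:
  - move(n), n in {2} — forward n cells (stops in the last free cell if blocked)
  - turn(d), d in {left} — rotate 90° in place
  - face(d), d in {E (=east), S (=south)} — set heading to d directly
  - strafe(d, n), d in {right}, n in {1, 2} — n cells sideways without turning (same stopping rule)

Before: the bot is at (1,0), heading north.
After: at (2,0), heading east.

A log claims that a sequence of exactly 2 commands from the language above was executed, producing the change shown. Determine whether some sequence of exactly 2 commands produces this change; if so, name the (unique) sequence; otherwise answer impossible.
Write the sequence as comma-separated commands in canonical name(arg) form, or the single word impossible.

key: position moved to (2,0) AND the heading swung to E — translation plus rotation needed
begin: at (1,0), heading north
step 1 (strafe(right, 1)): at (2,0), heading north
step 2 (face(E)): at (2,0), heading east
no other 2-command option fits: unique.

strafe(right, 1), face(E)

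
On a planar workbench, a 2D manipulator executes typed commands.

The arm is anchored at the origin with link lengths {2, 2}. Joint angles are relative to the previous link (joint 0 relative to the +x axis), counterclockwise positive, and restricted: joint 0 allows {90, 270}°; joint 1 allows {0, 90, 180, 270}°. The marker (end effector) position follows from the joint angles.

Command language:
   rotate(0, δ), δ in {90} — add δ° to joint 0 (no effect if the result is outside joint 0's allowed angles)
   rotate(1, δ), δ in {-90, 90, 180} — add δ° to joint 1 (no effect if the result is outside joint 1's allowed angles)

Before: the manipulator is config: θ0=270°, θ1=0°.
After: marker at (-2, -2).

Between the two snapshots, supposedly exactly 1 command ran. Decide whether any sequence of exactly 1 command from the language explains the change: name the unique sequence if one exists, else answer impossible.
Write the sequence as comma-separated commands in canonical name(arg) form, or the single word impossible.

rotate(1, -90)

t0: config: θ0=270°, θ1=0°
1. rotate(1, -90) → config: θ0=270°, θ1=270°
no other 1-command option fits: unique.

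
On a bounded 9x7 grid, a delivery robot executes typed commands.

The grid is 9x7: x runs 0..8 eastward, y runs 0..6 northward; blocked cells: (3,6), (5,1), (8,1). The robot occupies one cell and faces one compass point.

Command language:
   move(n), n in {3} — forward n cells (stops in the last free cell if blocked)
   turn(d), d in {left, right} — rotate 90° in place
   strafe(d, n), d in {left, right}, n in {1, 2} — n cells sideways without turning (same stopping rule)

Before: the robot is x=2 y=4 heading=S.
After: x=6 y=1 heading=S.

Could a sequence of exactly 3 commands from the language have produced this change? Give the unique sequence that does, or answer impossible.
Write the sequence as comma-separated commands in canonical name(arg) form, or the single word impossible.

strafe(left, 2), strafe(left, 2), move(3)

key: still facing S at the end — nothing in the sequence rotates
initial: x=2 y=4 heading=S
t=1 strafe(left, 2) ⇒ x=4 y=4 heading=S
t=2 strafe(left, 2) ⇒ x=6 y=4 heading=S
t=3 move(3) ⇒ x=6 y=1 heading=S
no other 3-command option fits: unique.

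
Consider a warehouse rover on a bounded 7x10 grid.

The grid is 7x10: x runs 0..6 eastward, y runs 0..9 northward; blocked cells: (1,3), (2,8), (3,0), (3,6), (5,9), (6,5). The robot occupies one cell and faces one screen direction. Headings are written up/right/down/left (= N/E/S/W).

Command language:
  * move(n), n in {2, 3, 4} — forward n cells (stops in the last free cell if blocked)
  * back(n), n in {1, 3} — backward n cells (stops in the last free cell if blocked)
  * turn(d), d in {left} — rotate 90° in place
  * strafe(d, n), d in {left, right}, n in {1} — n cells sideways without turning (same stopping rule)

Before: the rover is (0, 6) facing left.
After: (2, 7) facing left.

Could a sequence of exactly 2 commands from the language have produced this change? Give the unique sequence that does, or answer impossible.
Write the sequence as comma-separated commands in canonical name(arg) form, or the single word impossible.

key: order matters: swapping back(3) and strafe(right, 1) lands elsewhere
initial: (0, 6) facing left
1. back(3) → (2, 6) facing left
2. strafe(right, 1) → (2, 7) facing left
no other 2-command option fits: unique.

back(3), strafe(right, 1)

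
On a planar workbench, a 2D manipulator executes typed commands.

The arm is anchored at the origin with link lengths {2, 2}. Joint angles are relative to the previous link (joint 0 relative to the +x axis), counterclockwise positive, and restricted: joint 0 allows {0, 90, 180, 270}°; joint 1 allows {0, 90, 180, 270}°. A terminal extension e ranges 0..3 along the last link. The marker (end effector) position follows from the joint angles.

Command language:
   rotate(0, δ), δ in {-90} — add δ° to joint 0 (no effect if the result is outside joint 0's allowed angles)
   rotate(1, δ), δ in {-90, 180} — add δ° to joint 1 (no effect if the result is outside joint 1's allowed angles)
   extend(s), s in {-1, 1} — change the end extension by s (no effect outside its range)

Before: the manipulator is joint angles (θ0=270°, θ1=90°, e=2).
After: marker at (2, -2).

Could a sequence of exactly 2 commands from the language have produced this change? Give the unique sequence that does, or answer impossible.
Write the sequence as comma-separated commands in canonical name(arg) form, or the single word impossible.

extend(-1), extend(-1)

from: joint angles (θ0=270°, θ1=90°, e=2)
[1] after extend(-1): joint angles (θ0=270°, θ1=90°, e=1)
[2] after extend(-1): joint angles (θ0=270°, θ1=90°, e=0)
all 25 alternatives checked — unique.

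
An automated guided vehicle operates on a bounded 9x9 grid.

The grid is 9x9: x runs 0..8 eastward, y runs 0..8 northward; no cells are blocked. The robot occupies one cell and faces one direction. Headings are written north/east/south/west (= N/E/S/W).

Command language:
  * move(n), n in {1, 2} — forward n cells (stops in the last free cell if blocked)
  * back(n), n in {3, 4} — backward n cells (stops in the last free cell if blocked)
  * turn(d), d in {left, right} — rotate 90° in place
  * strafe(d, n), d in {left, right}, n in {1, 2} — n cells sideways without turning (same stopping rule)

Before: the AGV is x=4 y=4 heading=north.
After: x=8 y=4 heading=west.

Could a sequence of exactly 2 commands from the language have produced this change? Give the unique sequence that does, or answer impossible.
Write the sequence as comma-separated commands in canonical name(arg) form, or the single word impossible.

turn(left), back(4)

key: order matters: swapping turn(left) and back(4) lands elsewhere
initial: x=4 y=4 heading=north
t=1 turn(left) ⇒ x=4 y=4 heading=west
t=2 back(4) ⇒ x=8 y=4 heading=west
all 100 alternatives checked — unique.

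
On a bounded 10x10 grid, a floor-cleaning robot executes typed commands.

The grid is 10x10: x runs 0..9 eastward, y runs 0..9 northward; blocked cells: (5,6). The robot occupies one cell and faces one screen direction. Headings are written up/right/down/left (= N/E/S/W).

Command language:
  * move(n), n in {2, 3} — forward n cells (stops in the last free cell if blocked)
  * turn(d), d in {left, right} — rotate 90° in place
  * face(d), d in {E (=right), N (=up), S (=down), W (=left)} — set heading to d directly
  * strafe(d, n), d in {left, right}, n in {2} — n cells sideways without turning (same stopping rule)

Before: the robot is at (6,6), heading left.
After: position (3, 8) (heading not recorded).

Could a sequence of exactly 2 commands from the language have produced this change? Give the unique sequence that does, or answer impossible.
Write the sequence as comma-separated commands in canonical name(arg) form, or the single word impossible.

key: running move(3) before strafe(right, 2) would end elsewhere — order is forced
initial: at (6,6), heading left
[1] after strafe(right, 2): at (6,8), heading left
[2] after move(3): at (3,8), heading left
uniquely the one of 100 2-step routes that fits.

strafe(right, 2), move(3)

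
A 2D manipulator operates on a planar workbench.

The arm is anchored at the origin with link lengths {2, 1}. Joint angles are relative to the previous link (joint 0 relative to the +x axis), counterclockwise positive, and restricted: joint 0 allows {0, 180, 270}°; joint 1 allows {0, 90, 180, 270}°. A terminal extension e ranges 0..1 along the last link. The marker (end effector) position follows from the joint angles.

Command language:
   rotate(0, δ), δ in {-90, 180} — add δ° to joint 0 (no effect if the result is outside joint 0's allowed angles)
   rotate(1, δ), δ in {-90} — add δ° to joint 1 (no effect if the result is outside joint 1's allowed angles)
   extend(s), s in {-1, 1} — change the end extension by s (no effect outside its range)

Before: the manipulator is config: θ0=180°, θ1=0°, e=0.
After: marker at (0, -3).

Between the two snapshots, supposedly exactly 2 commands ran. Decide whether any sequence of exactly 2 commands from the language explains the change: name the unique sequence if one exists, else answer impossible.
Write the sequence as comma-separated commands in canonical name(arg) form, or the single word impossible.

rotate(0, 180), rotate(0, -90)

key: order matters: swapping rotate(0, 180) and rotate(0, -90) lands elsewhere
from: config: θ0=180°, θ1=0°, e=0
t=1 rotate(0, 180) ⇒ config: θ0=0°, θ1=0°, e=0
t=2 rotate(0, -90) ⇒ config: θ0=270°, θ1=0°, e=0
uniquely the one of 25 2-step routes that fits.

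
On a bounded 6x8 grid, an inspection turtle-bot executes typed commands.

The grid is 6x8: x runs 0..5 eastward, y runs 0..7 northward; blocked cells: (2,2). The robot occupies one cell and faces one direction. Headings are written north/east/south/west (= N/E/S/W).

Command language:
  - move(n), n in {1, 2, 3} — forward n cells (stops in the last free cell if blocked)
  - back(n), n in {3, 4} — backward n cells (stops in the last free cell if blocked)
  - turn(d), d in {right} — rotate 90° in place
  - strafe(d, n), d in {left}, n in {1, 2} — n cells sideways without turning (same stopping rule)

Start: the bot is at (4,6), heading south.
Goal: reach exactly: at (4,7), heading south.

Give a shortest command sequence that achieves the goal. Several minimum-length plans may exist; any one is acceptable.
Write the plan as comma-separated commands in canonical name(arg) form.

from: at (4,6), heading south
1. back(3) → at (4,7), heading south
minimal: 1 command(s), checked below 1.

back(3)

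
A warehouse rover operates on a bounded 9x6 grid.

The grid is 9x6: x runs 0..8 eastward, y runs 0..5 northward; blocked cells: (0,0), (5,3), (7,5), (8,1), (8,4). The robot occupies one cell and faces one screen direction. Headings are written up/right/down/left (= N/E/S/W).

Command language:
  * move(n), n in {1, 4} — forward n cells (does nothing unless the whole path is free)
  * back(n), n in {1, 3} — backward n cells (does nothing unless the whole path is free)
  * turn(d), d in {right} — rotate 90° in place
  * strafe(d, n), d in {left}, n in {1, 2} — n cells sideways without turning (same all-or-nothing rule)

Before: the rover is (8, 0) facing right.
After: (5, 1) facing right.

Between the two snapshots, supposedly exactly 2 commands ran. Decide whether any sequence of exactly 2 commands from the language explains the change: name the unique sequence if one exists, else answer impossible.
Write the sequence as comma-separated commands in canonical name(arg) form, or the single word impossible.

back(3), strafe(left, 1)

key: running strafe(left, 1) before back(3) would end elsewhere — order is forced
initial: (8, 0) facing right
[1] after back(3): (5, 0) facing right
[2] after strafe(left, 1): (5, 1) facing right
uniquely the one of 49 2-step routes that fits.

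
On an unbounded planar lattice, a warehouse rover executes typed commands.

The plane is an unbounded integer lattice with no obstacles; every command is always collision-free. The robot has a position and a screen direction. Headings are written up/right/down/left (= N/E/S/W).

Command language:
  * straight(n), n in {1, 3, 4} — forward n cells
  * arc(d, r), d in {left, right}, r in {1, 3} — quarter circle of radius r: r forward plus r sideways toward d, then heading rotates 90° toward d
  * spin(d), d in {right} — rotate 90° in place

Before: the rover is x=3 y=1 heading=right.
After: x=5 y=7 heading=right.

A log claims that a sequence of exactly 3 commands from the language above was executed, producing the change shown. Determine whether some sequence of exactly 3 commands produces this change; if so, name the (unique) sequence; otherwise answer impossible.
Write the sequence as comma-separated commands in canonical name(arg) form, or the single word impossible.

key: running arc(right, 1) before arc(left, 1) would end elsewhere — order is forced
begin: x=3 y=1 heading=right
t=1 arc(left, 1) ⇒ x=4 y=2 heading=up
t=2 straight(4) ⇒ x=4 y=6 heading=up
t=3 arc(right, 1) ⇒ x=5 y=7 heading=right
no other 3-command option fits: unique.

arc(left, 1), straight(4), arc(right, 1)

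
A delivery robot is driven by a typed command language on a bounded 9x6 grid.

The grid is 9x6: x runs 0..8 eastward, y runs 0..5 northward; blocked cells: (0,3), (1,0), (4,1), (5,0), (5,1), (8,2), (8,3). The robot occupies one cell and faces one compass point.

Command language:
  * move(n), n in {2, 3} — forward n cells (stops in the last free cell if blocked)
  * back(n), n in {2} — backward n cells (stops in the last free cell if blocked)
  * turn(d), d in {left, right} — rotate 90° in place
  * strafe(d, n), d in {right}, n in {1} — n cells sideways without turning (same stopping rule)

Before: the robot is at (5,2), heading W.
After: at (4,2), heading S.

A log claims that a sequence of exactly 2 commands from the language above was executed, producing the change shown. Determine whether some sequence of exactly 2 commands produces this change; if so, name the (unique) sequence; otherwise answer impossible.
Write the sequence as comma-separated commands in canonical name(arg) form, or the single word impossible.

turn(left), strafe(right, 1)

key: cell and facing (now S) both changed — the 2 commands mix motion and turning
initial: at (5,2), heading W
t=1 turn(left) ⇒ at (5,2), heading S
t=2 strafe(right, 1) ⇒ at (4,2), heading S
no rival 2-sequence matches.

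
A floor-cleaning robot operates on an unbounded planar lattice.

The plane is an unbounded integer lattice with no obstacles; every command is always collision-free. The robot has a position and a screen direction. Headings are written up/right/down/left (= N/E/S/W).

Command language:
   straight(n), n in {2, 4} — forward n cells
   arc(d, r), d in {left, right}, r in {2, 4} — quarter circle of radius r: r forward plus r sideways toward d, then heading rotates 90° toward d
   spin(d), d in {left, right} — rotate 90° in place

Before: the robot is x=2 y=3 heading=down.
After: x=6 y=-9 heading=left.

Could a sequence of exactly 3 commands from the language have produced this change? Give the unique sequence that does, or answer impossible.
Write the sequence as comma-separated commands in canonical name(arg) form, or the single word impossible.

arc(left, 4), arc(right, 4), arc(right, 4)

key: order matters: swapping arc(left, 4) and arc(right, 4) lands elsewhere
t0: x=2 y=3 heading=down
[1] after arc(left, 4): x=6 y=-1 heading=right
[2] after arc(right, 4): x=10 y=-5 heading=down
[3] after arc(right, 4): x=6 y=-9 heading=left
no rival 3-sequence matches.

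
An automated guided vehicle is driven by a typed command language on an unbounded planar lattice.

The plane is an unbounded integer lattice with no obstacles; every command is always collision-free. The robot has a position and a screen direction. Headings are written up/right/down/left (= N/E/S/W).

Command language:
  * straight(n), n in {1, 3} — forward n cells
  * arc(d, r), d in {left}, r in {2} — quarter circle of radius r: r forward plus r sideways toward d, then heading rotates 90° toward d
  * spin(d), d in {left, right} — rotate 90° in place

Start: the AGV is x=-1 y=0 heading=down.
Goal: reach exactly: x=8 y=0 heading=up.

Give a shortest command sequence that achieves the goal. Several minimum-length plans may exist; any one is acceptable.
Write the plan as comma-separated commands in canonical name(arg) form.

arc(left, 2), straight(3), straight(1), straight(1), arc(left, 2)

from: x=-1 y=0 heading=down
step 1 (arc(left, 2)): x=1 y=-2 heading=right
step 2 (straight(3)): x=4 y=-2 heading=right
step 3 (straight(1)): x=5 y=-2 heading=right
step 4 (straight(1)): x=6 y=-2 heading=right
step 5 (arc(left, 2)): x=8 y=0 heading=up
nothing shorter than 5 reaches the goal.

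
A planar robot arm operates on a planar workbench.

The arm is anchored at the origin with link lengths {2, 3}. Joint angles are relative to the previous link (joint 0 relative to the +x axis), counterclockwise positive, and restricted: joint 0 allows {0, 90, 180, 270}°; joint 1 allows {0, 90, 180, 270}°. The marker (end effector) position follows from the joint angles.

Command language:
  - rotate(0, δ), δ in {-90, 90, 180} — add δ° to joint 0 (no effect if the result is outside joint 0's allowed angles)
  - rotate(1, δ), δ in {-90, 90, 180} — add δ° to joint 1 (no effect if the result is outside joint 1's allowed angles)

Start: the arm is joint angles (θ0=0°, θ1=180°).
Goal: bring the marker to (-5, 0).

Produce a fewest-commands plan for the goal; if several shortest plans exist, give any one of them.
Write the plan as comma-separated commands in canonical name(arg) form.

rotate(1, 180), rotate(0, 180)

initial: joint angles (θ0=0°, θ1=180°)
[1] after rotate(1, 180): joint angles (θ0=0°, θ1=0°)
[2] after rotate(0, 180): joint angles (θ0=180°, θ1=0°)
minimal: 2 command(s), checked below 2.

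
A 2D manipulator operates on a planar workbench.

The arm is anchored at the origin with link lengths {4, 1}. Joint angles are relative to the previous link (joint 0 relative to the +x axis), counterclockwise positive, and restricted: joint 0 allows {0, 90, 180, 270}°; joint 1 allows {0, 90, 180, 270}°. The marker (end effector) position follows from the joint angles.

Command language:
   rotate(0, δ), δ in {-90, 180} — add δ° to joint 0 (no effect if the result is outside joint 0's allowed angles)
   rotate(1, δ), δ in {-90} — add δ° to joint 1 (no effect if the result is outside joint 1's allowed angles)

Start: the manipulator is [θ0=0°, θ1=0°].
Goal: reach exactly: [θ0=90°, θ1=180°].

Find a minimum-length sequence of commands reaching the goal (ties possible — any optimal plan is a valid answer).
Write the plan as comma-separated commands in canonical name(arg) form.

t0: [θ0=0°, θ1=0°]
[1] after rotate(0, 180): [θ0=180°, θ1=0°]
[2] after rotate(0, -90): [θ0=90°, θ1=0°]
[3] after rotate(1, -90): [θ0=90°, θ1=270°]
[4] after rotate(1, -90): [θ0=90°, θ1=180°]
minimal: 4 command(s), checked below 4.

rotate(0, 180), rotate(0, -90), rotate(1, -90), rotate(1, -90)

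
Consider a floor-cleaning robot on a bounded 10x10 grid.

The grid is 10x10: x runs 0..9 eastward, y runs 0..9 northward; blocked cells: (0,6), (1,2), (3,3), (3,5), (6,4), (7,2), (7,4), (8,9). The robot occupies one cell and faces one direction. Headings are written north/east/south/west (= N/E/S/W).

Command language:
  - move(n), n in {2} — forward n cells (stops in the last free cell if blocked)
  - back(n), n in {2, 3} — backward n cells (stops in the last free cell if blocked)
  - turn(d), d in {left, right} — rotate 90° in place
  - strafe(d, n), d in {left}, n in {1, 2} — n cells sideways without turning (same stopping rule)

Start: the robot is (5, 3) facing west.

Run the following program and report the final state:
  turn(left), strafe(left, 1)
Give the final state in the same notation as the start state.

(6, 3) facing south

begin: (5, 3) facing west
1. turn(left) → (5, 3) facing south
2. strafe(left, 1) → (6, 3) facing south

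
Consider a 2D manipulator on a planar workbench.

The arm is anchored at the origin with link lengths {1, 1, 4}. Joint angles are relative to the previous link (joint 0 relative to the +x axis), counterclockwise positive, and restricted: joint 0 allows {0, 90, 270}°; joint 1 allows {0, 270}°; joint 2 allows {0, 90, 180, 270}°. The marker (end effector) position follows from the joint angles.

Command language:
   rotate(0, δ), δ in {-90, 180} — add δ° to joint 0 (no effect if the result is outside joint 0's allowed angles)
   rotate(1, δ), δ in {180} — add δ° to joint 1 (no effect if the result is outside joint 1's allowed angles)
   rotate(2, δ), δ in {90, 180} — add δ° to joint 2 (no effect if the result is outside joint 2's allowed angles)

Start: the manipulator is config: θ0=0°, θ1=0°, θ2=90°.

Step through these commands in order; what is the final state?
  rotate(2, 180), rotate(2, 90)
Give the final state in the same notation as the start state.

initial: config: θ0=0°, θ1=0°, θ2=90°
1. rotate(2, 180) → config: θ0=0°, θ1=0°, θ2=270°
2. rotate(2, 90) → config: θ0=0°, θ1=0°, θ2=0°

config: θ0=0°, θ1=0°, θ2=0°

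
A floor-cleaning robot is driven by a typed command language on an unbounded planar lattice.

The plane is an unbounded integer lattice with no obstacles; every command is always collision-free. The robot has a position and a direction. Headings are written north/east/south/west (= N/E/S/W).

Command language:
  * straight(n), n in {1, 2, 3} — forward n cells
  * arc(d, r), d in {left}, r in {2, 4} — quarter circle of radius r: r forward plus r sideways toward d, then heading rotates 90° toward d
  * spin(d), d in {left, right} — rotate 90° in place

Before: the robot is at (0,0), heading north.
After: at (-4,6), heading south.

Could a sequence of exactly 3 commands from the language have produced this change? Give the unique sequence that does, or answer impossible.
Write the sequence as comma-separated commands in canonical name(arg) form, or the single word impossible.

straight(2), arc(left, 4), spin(left)

key: cell and facing (now S) both changed — the 3 commands mix motion and turning
start: at (0,0), heading north
step 1 (straight(2)): at (0,2), heading north
step 2 (arc(left, 4)): at (-4,6), heading west
step 3 (spin(left)): at (-4,6), heading south
no other 3-command option fits: unique.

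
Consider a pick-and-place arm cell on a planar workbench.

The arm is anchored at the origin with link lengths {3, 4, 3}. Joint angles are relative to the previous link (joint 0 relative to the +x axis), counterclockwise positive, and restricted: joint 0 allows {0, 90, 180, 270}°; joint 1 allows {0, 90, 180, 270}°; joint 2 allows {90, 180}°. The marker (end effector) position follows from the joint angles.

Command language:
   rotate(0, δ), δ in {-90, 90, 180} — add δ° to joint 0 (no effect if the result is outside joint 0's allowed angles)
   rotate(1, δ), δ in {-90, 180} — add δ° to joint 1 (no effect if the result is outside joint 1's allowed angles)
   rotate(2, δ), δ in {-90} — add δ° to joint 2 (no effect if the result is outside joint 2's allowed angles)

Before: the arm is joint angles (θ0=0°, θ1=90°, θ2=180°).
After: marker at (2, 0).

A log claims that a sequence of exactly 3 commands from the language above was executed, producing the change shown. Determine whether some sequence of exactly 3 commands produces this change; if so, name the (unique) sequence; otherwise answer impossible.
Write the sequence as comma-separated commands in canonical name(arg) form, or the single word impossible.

from: joint angles (θ0=0°, θ1=90°, θ2=180°)
step 1 (rotate(1, -90)): joint angles (θ0=0°, θ1=0°, θ2=180°)
step 2 (rotate(1, -90)): joint angles (θ0=0°, θ1=270°, θ2=180°)
step 3 (rotate(1, -90)): joint angles (θ0=0°, θ1=180°, θ2=180°)
no other 3-command option fits: unique.

rotate(1, -90), rotate(1, -90), rotate(1, -90)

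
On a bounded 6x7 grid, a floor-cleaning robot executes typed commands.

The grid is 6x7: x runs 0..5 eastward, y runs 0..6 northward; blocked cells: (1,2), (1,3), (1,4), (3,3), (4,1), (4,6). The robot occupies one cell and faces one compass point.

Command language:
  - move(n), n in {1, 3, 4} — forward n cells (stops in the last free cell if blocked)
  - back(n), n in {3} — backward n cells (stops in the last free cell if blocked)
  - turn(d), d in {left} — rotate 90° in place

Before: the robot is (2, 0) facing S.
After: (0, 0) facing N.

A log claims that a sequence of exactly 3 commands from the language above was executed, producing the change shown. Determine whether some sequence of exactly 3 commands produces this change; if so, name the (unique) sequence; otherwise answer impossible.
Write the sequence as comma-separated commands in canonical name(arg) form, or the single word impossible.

turn(left), back(3), turn(left)

key: cell and facing (now N) both changed — the 3 commands mix motion and turning
t0: (2, 0) facing S
1. turn(left) → (2, 0) facing E
2. back(3) → (0, 0) facing E
3. turn(left) → (0, 0) facing N
uniquely the one of 125 3-step routes that fits.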